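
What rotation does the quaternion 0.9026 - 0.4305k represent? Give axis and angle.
axis = (0, 0, -1), θ = 51°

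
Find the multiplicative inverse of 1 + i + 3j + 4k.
0.037 - 0.037i - 0.1111j - 0.1481k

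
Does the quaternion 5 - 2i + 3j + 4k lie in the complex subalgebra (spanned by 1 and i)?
No. The quaternion 5 - 2i + 3j + 4k has j-coefficient y = 3 and k-coefficient z = 4, not both zero, so it does not lie in the complex subalgebra spanned by 1 and i.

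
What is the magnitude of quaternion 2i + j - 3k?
√14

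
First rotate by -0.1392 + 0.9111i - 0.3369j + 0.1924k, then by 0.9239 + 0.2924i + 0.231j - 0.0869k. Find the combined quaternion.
-0.3005 + 0.8162i - 0.4788j - 0.1191k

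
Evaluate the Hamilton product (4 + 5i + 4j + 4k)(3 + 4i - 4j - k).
12 + 43i + 17j - 28k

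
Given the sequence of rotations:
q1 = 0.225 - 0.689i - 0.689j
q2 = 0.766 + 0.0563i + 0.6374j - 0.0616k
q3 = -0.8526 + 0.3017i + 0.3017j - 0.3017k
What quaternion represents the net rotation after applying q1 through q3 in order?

q2 · q1 = 0.6503 - 0.5575i - 0.3419j + 0.3865k
q3 · q2 · q1 = -0.1665 + 0.685i + 0.5393j - 0.4607k
-0.1665 + 0.685i + 0.5393j - 0.4607k


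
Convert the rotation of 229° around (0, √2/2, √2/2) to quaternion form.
-0.4147 + 0.6434j + 0.6434k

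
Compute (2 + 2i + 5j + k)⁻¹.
0.0588 - 0.0588i - 0.1471j - 0.0294k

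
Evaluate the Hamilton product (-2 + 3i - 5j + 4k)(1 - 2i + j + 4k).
-7 - 17i - 27j - 11k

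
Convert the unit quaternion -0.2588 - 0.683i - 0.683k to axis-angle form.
axis = (-√2/2, 0, -√2/2), θ = 7π/6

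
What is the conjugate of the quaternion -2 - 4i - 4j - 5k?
-2 + 4i + 4j + 5k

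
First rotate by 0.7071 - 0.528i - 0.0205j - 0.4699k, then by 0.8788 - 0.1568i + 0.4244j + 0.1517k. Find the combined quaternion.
0.6186 - 0.7712i + 0.1283j - 0.0784k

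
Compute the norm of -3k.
3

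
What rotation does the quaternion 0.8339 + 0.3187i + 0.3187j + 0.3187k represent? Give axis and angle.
axis = (√3/3, √3/3, √3/3), θ = 67°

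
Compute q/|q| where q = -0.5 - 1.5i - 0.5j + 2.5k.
-0.1667 - 0.5i - 0.1667j + 0.8333k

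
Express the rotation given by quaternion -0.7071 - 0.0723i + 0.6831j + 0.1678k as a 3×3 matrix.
[[0.0104, 0.1385, -0.9903], [-0.3361, 0.9332, 0.127], [0.9418, 0.3315, 0.0563]]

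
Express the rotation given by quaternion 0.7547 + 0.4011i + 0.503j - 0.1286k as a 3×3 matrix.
[[0.4609, 0.5976, 0.6561], [0.2094, 0.6452, -0.7348], [-0.8624, 0.476, 0.1722]]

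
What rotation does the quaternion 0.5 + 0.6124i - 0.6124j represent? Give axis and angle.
axis = (√2/2, -√2/2, 0), θ = 2π/3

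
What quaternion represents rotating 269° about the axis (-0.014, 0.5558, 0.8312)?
-0.7009 - 0.01i + 0.3964j + 0.5929k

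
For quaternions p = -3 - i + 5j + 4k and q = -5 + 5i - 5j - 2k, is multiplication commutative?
No: pq = 53 + 8j - 34k ≠ 53 - 20i - 28j + 6k = qp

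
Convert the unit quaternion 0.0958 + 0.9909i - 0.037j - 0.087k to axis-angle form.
axis = (0.9955, -0.0372, -0.0874), θ = 169°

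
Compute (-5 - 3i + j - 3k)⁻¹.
-0.1136 + 0.0682i - 0.0227j + 0.0682k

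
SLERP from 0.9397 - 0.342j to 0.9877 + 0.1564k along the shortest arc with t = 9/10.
0.9893 - 0.035j + 0.1414k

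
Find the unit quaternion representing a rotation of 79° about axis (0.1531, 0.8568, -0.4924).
0.7716 + 0.0974i + 0.545j - 0.3132k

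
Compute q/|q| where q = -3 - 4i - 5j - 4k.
-0.3693 - 0.4924i - 0.6155j - 0.4924k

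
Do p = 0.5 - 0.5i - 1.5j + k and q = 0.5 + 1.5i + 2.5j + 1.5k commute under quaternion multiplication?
No: pq = 3.25 - 4.25i + 2.75j + 2.25k ≠ 3.25 + 5.25i - 1.75j + 0.25k = qp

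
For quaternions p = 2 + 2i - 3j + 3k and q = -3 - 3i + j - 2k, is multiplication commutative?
No: pq = 9 - 9i + 6j - 20k ≠ 9 - 15i + 16j - 6k = qp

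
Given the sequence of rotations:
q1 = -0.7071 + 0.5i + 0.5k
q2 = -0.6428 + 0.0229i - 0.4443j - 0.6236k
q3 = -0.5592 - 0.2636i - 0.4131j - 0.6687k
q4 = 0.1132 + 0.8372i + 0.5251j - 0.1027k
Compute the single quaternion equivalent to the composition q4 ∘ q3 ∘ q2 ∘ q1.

q2 · q1 = 0.7549 - 0.5597i - 0.0091j + 0.3417k
q3 · q2 · q1 = -0.3449 - 0.0332i + 0.1576j - 0.9247k
q4 · q3 · q2 · q1 = -0.189 - 0.7619i + 0.6143j + 0.0801k
-0.189 - 0.7619i + 0.6143j + 0.0801k


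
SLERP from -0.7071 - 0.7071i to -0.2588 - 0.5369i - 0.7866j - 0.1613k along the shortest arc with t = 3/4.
-0.4148 - 0.6391i - 0.6345j - 0.1301k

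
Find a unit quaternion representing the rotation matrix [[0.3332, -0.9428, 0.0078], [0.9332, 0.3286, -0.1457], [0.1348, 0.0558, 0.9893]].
0.8141 + 0.0619i - 0.039j + 0.5761k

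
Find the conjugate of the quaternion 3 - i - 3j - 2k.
3 + i + 3j + 2k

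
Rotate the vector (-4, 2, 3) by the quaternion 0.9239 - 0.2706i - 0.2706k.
(-1.975, 4.914, 0.975)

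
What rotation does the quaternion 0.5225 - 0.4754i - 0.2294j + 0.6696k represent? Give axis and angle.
axis = (-0.5576, -0.269, 0.7853), θ = 117°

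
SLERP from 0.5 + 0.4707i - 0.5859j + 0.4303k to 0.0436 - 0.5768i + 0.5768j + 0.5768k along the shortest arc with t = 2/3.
0.1772 + 0.6454i - 0.694j - 0.2652k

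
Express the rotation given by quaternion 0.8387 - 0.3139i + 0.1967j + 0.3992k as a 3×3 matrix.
[[0.6039, -0.7931, 0.0793], [0.5461, 0.4842, 0.6836], [-0.5806, -0.3695, 0.7256]]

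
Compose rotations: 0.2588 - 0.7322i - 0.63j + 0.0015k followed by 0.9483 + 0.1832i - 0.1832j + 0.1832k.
0.2639 - 0.5318i - 0.7793j - 0.2007k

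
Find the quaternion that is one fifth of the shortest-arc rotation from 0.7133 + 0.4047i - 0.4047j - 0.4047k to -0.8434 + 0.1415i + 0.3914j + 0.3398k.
0.7601 + 0.3005i - 0.4129j - 0.402k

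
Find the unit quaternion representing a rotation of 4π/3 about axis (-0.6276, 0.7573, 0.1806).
-0.5 - 0.5435i + 0.6558j + 0.1564k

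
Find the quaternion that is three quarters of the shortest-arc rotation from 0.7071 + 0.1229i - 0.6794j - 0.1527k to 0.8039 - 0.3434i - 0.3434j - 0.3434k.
0.8086 - 0.2324i - 0.4457j - 0.3057k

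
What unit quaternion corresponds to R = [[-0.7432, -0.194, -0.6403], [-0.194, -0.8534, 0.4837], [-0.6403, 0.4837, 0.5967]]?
-0.3583i + 0.2707j + 0.8935k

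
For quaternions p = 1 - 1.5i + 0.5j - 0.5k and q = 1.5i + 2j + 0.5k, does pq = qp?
No: pq = 1.5 + 2.75i + 2j - 3.25k ≠ 1.5 + 0.25i + 2j + 4.25k = qp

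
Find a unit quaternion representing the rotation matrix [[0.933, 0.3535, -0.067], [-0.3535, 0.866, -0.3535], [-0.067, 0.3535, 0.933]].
0.9659 + 0.183i - 0.183k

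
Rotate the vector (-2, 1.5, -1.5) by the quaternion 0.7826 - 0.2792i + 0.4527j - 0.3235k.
(-1.715, 2.254, -0.69)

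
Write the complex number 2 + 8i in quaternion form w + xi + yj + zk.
2 + 8i + 0j + 0k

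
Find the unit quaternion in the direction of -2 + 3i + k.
-0.5345 + 0.8018i + 0.2673k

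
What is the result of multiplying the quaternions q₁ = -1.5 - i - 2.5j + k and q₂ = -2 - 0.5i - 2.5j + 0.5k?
-4.25 + 4i + 8.75j - 1.5k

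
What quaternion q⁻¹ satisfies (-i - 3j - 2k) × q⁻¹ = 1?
0.0714i + 0.2143j + 0.1429k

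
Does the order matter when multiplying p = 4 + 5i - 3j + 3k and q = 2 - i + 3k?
Yes: pq = 4 - 3i - 24j + 15k ≠ 4 + 15i + 12j + 21k = qp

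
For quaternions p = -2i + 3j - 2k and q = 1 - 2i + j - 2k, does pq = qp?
No: pq = -11 - 6i + 3j + 2k ≠ -11 + 2i + 3j - 6k = qp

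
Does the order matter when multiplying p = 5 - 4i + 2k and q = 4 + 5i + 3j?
Yes: pq = 40 + 3i + 25j - 4k ≠ 40 + 15i + 5j + 20k = qp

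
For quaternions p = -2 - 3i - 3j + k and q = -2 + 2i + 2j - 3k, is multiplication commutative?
No: pq = 19 + 9i - 5j + 4k ≠ 19 - 5i + 9j + 4k = qp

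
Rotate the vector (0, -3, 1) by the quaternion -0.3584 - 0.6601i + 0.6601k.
(-2.291, 1.756, -1.291)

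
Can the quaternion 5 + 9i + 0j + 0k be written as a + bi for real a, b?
Yes. The quaternion 5 + 9i has j- and k-coefficients y = z = 0, so it lies in the complex subalgebra spanned by 1 and i.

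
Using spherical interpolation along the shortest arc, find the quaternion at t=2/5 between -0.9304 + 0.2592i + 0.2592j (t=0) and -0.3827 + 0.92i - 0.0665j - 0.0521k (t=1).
-0.7928 + 0.5923i + 0.1418j - 0.0238k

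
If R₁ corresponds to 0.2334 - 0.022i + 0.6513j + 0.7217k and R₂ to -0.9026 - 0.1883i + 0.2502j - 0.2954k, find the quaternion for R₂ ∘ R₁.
-0.1646 + 0.3489i - 0.3871j - 0.8375k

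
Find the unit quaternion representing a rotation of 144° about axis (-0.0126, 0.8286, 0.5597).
0.309 - 0.012i + 0.788j + 0.5323k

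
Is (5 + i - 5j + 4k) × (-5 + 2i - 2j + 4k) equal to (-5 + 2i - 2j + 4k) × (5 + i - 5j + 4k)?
No: pq = -53 - 7i + 19j + 8k ≠ -53 + 17i + 11j - 8k = qp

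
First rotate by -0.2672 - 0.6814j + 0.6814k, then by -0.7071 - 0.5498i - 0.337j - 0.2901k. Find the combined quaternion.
0.157 - 0.2804i + 0.9465j - 0.0297k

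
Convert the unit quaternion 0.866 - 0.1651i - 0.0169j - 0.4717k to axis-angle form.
axis = (-0.3302, -0.0338, -0.9433), θ = π/3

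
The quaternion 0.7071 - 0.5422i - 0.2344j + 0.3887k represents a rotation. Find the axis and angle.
axis = (-0.7668, -0.3315, 0.5497), θ = π/2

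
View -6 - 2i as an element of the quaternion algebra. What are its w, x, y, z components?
-6 - 2i + 0j + 0k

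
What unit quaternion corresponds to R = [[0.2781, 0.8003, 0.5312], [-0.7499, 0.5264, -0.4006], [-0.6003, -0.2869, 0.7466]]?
0.7986 + 0.0356i + 0.3542j - 0.4853k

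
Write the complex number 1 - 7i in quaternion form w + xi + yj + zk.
1 - 7i + 0j + 0k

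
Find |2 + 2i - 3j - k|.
√18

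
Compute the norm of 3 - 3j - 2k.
√22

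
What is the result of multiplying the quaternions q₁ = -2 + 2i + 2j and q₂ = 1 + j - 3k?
-4 - 4i + 6j + 8k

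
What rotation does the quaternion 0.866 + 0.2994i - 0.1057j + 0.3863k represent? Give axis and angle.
axis = (0.5988, -0.2114, 0.7725), θ = π/3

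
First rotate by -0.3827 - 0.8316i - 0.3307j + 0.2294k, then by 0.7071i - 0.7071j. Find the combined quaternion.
0.3542 - 0.4328i + 0.1084j - 0.8219k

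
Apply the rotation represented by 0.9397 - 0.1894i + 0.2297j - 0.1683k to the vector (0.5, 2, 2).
(1.868, 2.099, 0.595)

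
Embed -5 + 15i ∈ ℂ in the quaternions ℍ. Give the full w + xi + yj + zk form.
-5 + 15i + 0j + 0k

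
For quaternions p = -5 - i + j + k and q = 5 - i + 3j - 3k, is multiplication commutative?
No: pq = -26 - 6i - 14j + 18k ≠ -26 + 6i - 6j + 22k = qp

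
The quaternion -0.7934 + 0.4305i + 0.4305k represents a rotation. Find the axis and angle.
axis = (√2/2, 0, √2/2), θ = 285°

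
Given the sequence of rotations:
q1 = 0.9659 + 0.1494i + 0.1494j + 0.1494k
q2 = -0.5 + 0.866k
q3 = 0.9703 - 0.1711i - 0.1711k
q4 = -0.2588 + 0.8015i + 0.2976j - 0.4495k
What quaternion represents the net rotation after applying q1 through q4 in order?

q2 · q1 = -0.6123 - 0.2041i + 0.0547j + 0.7618k
q3 · q2 · q1 = -0.4987 - 0.0839i + 0.2183j + 0.8346k
q4 · q3 · q2 · q1 = 0.5065 - 0.0315i - 0.8361j + 0.2081k
0.5065 - 0.0315i - 0.8361j + 0.2081k


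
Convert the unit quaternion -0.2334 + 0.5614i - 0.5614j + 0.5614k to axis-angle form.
axis = (√3/3, -√3/3, √3/3), θ = 207°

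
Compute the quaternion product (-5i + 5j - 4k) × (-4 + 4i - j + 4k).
41 + 36i - 16j + k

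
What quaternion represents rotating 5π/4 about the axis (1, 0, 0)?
-0.3827 + 0.9239i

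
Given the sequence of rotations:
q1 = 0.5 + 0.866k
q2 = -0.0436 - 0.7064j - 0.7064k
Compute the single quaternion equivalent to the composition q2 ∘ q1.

q2 · q1 = 0.5899 - 0.6117i - 0.3532j - 0.391k
0.5899 - 0.6117i - 0.3532j - 0.391k


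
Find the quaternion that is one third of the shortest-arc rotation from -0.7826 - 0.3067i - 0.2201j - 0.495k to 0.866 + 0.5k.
-0.8244 - 0.2074i - 0.1488j - 0.5052k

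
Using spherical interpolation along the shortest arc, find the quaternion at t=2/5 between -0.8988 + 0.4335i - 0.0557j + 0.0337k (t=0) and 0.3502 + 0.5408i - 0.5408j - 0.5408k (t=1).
-0.905 + 0.0343i + 0.2627j + 0.333k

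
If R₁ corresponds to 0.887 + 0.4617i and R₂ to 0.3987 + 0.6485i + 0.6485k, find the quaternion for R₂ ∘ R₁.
0.0542 + 0.7593i + 0.2994j + 0.5752k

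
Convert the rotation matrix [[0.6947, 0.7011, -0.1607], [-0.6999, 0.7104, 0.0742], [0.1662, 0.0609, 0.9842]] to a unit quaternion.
0.9205 - 0.0036i - 0.0888j - 0.3805k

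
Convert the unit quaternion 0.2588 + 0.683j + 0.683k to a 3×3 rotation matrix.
[[-0.866, -0.3535, 0.3535], [0.3535, 0.067, 0.933], [-0.3535, 0.933, 0.067]]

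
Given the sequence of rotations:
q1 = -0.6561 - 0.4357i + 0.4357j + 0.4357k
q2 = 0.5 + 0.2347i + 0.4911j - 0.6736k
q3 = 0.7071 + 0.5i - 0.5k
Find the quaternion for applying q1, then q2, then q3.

q2 · q1 = -0.1463 + 0.1356i + 0.0869j + 0.976k
q3 · q2 · q1 = 0.3168 + 0.0662i - 0.4944j + 0.8067k
0.3168 + 0.0662i - 0.4944j + 0.8067k


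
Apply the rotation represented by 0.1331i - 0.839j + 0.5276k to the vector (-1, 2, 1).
(0.658, 0.154, -2.354)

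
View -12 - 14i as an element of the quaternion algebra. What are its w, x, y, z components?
-12 - 14i + 0j + 0k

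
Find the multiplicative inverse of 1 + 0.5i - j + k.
0.3077 - 0.1538i + 0.3077j - 0.3077k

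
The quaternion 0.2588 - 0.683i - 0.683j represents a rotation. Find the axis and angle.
axis = (-√2/2, -√2/2, 0), θ = 5π/6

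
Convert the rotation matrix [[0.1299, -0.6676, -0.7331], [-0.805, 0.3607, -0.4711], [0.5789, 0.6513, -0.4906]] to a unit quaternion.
0.5 + 0.5612i - 0.656j - 0.0687k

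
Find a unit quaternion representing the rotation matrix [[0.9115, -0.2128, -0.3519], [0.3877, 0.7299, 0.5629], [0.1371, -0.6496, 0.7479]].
0.9205 - 0.3293i - 0.1328j + 0.1631k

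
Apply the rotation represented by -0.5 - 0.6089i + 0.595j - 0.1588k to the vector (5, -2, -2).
(3.778, -1.649, 4.001)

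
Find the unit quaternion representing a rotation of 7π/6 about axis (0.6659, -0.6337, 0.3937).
-0.2588 + 0.6432i - 0.6121j + 0.3803k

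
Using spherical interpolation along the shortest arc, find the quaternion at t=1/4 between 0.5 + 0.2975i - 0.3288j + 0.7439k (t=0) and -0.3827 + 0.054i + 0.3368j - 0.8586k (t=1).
0.4772 + 0.2118i - 0.3356j + 0.7841k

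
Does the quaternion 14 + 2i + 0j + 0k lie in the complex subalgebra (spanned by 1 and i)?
Yes. The quaternion 14 + 2i has j- and k-coefficients y = z = 0, so it lies in the complex subalgebra spanned by 1 and i.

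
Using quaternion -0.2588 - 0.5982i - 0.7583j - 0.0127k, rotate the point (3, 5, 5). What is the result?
(6.091, 2.71, -3.816)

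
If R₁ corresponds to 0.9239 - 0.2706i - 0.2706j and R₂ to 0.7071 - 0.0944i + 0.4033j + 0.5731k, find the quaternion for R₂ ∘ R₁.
0.7369 - 0.1235i + 0.0262j + 0.6642k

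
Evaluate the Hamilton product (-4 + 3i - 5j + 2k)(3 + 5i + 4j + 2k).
-11 - 29i - 27j + 35k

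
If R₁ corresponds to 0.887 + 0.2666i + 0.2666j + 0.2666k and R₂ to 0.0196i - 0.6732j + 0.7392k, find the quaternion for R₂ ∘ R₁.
-0.0228 - 0.3592i - 0.4053j + 0.8404k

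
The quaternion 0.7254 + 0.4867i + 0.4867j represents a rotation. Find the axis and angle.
axis = (√2/2, √2/2, 0), θ = 87°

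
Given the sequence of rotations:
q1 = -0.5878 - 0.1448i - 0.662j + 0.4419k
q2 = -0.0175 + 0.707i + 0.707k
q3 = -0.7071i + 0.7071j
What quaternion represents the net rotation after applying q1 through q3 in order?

q2 · q1 = -0.1998 + 0.055i - 0.4032j - 0.8913k
q3 · q2 · q1 = 0.324 - 0.489i - 0.7715j + 0.2462k
0.324 - 0.489i - 0.7715j + 0.2462k


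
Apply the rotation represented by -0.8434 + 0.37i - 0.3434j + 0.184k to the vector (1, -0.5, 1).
(1.384, -0.396, 0.423)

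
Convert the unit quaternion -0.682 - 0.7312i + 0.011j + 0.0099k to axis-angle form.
axis = (-0.9998, 0.015, 0.0135), θ = 266°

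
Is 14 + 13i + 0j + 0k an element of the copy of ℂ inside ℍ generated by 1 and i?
Yes. The quaternion 14 + 13i has j- and k-coefficients y = z = 0, so it lies in the complex subalgebra spanned by 1 and i.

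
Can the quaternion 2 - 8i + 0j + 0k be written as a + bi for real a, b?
Yes. The quaternion 2 - 8i has j- and k-coefficients y = z = 0, so it lies in the complex subalgebra spanned by 1 and i.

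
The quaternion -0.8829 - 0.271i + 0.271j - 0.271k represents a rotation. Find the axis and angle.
axis = (-√3/3, √3/3, -√3/3), θ = 304°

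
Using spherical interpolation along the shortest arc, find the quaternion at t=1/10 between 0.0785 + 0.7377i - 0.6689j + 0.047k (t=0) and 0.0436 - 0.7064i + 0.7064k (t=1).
0.0681 + 0.7759i - 0.6257j - 0.0419k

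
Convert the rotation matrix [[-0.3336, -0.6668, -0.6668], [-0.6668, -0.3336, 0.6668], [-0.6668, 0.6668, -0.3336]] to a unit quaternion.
-0.5774i + 0.5774j + 0.5774k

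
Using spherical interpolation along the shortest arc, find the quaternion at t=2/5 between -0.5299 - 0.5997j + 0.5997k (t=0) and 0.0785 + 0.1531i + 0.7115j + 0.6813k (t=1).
-0.4627 - 0.0872i - 0.8781j + 0.0852k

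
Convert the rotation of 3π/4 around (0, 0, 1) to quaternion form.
0.3827 + 0.9239k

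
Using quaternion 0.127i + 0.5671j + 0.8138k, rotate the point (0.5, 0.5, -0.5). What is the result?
(-0.515, -0.568, 0.403)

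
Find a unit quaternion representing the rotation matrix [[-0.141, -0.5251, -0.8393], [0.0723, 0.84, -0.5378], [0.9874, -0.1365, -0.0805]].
0.6361 + 0.1577i - 0.7179j + 0.2348k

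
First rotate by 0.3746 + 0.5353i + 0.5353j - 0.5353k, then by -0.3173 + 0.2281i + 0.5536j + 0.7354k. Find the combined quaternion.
-0.1436 - 0.7744i + 0.5533j + 0.2711k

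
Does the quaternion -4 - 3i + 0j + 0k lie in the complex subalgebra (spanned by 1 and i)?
Yes. The quaternion -4 - 3i has j- and k-coefficients y = z = 0, so it lies in the complex subalgebra spanned by 1 and i.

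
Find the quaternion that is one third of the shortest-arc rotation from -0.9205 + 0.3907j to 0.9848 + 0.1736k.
-0.9624 + 0.2651j - 0.0595k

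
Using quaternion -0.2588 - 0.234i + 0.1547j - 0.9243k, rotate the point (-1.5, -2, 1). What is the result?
(2.589, 0.62, 0.403)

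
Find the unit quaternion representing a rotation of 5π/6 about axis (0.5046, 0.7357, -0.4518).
0.2588 + 0.4874i + 0.7106j - 0.4364k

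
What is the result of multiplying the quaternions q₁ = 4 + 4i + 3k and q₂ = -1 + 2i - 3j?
-12 + 13i - 6j - 15k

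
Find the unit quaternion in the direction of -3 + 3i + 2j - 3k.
-0.5388 + 0.5388i + 0.3592j - 0.5388k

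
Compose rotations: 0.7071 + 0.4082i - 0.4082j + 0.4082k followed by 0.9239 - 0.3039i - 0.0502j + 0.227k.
0.6642 + 0.2344i - 0.1959j + 0.6822k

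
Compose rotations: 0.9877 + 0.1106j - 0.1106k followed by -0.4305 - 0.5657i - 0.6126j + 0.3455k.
-0.3192 - 0.5292i - 0.7152j + 0.3263k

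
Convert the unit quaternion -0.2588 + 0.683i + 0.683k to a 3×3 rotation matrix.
[[0.067, 0.3535, 0.933], [-0.3535, -0.866, 0.3535], [0.933, -0.3535, 0.067]]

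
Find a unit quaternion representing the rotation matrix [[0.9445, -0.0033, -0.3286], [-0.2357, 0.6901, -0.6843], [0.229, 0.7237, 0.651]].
0.9063 + 0.3884i - 0.1538j - 0.0641k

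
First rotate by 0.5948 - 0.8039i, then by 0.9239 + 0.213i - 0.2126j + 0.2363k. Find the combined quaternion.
0.7208 - 0.616i - 0.3164j - 0.0304k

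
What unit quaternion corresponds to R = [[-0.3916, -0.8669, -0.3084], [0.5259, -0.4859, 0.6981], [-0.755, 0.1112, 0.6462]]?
0.4384 - 0.3347i + 0.2547j + 0.7943k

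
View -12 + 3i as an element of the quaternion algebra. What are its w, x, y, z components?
-12 + 3i + 0j + 0k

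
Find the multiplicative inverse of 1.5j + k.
-0.4615j - 0.3077k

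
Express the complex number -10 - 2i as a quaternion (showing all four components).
-10 - 2i + 0j + 0k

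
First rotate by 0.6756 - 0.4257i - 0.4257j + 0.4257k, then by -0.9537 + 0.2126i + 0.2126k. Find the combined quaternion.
-0.6443 + 0.6401i + 0.225j - 0.3529k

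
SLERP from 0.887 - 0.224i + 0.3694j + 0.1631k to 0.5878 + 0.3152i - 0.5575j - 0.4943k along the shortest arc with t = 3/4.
0.8277 + 0.1997i - 0.3625j - 0.3788k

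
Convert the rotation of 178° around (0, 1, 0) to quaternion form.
0.0175 + 0.9998j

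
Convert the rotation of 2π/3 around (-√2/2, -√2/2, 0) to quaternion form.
0.5 - 0.6124i - 0.6124j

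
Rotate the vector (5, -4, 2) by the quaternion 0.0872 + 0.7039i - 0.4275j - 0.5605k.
(0.32, -0.308, -6.693)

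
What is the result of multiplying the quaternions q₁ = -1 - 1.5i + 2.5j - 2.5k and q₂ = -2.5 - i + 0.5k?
2.25 + 6i - 3j + 8.25k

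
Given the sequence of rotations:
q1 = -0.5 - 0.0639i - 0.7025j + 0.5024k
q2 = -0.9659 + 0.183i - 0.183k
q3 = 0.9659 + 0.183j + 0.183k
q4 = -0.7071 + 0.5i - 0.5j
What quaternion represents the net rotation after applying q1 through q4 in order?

q2 · q1 = 0.5866 - 0.1583i + 0.5983j - 0.5223k
q3 · q2 · q1 = 0.5527 - 0.358i + 0.6563j - 0.3682k
q4 · q3 · q2 · q1 = 0.1163 + 0.7136i - 0.5563j + 0.4095k
0.1163 + 0.7136i - 0.5563j + 0.4095k


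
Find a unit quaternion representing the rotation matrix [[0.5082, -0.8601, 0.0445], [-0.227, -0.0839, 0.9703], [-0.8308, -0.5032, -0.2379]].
0.5446 - 0.6764i + 0.4018j + 0.2906k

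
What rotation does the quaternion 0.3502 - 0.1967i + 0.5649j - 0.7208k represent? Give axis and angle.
axis = (-0.21, 0.6031, -0.7695), θ = 139°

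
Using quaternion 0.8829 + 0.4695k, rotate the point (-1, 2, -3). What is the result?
(-2.217, 0.289, -3)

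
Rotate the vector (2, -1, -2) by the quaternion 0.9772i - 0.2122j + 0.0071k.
(2.207, 0.087, 2.031)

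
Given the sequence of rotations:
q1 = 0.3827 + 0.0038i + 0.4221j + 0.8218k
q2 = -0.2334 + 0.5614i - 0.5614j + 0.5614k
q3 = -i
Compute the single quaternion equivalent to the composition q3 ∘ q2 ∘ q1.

q2 · q1 = -0.3158 - 0.4844i - 0.7726j + 0.2621k
q3 · q2 · q1 = -0.4844 + 0.3158i + 0.2621j + 0.7726k
-0.4844 + 0.3158i + 0.2621j + 0.7726k


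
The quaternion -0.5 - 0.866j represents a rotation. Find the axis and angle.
axis = (0, -1, 0), θ = 4π/3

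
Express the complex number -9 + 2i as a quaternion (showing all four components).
-9 + 2i + 0j + 0k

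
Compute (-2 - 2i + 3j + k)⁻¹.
-0.1111 + 0.1111i - 0.1667j - 0.0556k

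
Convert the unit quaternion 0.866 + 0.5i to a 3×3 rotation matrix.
[[1, 0, 0], [0, 0.5, -0.866], [0, 0.866, 0.5]]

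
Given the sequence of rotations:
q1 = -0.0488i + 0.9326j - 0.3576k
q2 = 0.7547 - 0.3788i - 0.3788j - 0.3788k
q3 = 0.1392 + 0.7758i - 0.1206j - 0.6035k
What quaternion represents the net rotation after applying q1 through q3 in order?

q2 · q1 = 0.1993 + 0.4519i + 0.5869j - 0.6416k
q3 · q2 · q1 = -0.6393 + 0.6491i + 0.2827j + 0.3002k
-0.6393 + 0.6491i + 0.2827j + 0.3002k


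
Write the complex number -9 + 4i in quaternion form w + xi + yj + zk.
-9 + 4i + 0j + 0k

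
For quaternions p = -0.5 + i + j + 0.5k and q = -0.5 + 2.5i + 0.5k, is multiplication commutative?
No: pq = -2.5 - 1.25i + 0.25j - 3k ≠ -2.5 - 2.25i - 1.25j + 2k = qp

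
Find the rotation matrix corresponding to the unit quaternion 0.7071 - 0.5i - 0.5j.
[[0.5, 0.5, -0.7071], [0.5, 0.5, 0.7071], [0.7071, -0.7071, 0]]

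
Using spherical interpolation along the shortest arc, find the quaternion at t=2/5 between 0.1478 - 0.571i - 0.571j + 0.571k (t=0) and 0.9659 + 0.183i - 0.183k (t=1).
-0.4318 - 0.5531i - 0.4492j + 0.5531k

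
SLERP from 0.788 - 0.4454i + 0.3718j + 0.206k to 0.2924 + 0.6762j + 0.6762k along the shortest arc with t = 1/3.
0.6784 - 0.3211i + 0.5232j + 0.4037k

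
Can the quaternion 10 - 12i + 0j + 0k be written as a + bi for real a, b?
Yes. The quaternion 10 - 12i has j- and k-coefficients y = z = 0, so it lies in the complex subalgebra spanned by 1 and i.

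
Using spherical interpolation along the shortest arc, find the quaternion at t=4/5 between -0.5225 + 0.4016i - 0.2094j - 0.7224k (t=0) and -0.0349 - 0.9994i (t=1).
-0.1014 + 0.9765i - 0.0529j - 0.1825k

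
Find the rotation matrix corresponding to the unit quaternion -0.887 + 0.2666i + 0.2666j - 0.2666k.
[[0.7157, -0.3308, -0.6151], [0.6151, 0.7157, 0.3308], [0.3308, -0.6151, 0.7157]]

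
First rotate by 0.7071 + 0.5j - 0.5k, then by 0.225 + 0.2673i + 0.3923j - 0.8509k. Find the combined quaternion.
-0.4625 + 0.4183i + 0.5235j - 0.5805k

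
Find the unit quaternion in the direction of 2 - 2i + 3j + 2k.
0.4364 - 0.4364i + 0.6547j + 0.4364k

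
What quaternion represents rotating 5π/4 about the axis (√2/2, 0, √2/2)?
-0.3827 + 0.6533i + 0.6533k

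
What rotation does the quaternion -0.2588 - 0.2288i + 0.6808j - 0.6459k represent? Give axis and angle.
axis = (-0.2369, 0.7048, -0.6687), θ = 7π/6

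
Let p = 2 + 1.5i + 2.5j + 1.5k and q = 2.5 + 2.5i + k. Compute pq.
-0.25 + 11.25i + 8.5j - 0.5k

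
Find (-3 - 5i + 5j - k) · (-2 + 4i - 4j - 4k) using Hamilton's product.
42 - 26i - 22j + 14k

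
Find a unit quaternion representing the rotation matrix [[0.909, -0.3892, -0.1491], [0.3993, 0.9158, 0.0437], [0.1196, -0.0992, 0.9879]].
0.9763 - 0.0366i - 0.0688j + 0.2019k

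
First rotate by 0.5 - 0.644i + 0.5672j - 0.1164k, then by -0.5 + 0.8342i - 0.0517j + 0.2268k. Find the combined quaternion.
0.3429 + 0.6165i - 0.3584j + 0.6115k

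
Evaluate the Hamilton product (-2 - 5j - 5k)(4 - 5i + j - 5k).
-28 + 40i + 3j - 35k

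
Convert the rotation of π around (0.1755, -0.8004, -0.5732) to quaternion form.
0.1755i - 0.8004j - 0.5732k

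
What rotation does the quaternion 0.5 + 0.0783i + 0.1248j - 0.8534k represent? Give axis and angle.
axis = (0.0904, 0.1441, -0.9854), θ = 2π/3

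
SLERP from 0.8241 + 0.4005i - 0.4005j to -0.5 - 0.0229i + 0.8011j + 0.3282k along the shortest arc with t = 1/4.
0.7799 + 0.319i - 0.5311j - 0.0894k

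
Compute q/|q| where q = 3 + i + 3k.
0.6882 + 0.2294i + 0.6882k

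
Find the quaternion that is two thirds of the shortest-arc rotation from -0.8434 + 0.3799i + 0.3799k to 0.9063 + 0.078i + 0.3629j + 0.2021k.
-0.9619 + 0.0857i - 0.2594j - 0.003k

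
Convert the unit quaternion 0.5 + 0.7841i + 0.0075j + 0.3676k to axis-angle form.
axis = (0.9054, 0.0087, 0.4245), θ = 2π/3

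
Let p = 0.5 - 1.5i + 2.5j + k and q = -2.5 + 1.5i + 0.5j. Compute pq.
-0.25 + 4i - 4.5j - 7k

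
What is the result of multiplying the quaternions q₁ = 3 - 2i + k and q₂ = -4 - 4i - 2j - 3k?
-17 - 2i - 16j - 9k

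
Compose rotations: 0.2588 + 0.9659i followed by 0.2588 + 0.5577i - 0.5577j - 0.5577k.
-0.4717 + 0.3943i - 0.683j + 0.3943k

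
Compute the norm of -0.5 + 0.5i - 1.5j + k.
1.936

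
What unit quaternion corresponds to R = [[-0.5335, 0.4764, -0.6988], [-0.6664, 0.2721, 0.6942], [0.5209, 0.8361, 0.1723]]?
-0.4772 - 0.0743i + 0.639j + 0.5987k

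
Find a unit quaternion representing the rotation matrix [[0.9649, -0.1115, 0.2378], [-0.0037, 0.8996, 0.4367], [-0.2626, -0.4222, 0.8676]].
0.9659 - 0.2223i + 0.1295j + 0.0279k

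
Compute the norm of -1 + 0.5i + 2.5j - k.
2.915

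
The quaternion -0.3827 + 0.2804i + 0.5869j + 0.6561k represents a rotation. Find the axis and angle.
axis = (0.3035, 0.6353, 0.7102), θ = 5π/4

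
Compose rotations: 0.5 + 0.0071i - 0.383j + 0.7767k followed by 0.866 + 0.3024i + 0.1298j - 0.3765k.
0.773 + 0.114i - 0.5043j + 0.3676k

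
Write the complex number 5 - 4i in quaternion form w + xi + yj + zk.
5 - 4i + 0j + 0k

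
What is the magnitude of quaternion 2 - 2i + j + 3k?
√18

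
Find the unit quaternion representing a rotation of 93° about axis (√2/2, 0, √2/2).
0.6884 + 0.5129i + 0.5129k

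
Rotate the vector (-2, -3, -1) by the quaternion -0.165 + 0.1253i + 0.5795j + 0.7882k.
(0.606, 0.097, -3.691)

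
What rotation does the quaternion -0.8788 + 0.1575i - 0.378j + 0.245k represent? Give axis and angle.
axis = (0.3301, -0.7921, 0.5134), θ = 303°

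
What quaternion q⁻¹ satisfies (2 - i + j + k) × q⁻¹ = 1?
0.2857 + 0.1429i - 0.1429j - 0.1429k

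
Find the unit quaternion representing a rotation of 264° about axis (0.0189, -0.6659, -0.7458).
-0.6691 + 0.014i - 0.4949j - 0.5542k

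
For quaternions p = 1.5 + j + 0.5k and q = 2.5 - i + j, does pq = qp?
No: pq = 2.75 - 2i + 3.5j + 2.25k ≠ 2.75 - i + 4.5j + 0.25k = qp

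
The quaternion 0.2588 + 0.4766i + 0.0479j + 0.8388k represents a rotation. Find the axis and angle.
axis = (0.4934, 0.0496, 0.8684), θ = 5π/6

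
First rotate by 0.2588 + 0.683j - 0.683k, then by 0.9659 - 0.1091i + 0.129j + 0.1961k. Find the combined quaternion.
0.2958 - 0.2503i + 0.6186j - 0.6835k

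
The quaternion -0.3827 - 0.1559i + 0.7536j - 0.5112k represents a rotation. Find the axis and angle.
axis = (-0.1687, 0.8157, -0.5533), θ = 5π/4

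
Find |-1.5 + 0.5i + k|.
1.871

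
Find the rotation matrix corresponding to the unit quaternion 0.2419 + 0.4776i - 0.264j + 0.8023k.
[[-0.4268, -0.6403, 0.6386], [0.136, -0.7436, -0.6547], [0.8941, -0.1926, 0.4044]]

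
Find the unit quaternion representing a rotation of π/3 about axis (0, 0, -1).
0.866 - 0.5k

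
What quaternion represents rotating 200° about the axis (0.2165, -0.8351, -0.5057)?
-0.1736 + 0.2132i - 0.8224j - 0.498k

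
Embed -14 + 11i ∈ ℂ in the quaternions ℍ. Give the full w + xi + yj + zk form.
-14 + 11i + 0j + 0k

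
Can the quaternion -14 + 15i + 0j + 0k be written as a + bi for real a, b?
Yes. The quaternion -14 + 15i has j- and k-coefficients y = z = 0, so it lies in the complex subalgebra spanned by 1 and i.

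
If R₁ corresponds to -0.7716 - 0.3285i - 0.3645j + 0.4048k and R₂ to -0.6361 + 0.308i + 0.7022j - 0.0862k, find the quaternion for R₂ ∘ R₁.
0.8828 + 0.2241i - 0.4063j - 0.0726k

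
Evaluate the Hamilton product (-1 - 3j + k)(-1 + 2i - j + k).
-3 - 4i + 6j + 4k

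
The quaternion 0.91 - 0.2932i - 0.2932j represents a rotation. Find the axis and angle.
axis = (-√2/2, -√2/2, 0), θ = 49°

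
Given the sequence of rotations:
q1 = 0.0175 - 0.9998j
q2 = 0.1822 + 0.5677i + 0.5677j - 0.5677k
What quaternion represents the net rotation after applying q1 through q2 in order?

q2 · q1 = 0.5708 - 0.5577i - 0.1722j - 0.5775k
0.5708 - 0.5577i - 0.1722j - 0.5775k


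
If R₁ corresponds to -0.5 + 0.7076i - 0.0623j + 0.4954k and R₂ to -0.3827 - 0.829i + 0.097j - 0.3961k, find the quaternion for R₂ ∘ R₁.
0.9802 + 0.1671i + 0.1057j - 0.0085k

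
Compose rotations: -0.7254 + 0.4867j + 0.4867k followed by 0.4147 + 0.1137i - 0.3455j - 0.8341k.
0.2733 + 0.1553i + 0.3971j + 0.8622k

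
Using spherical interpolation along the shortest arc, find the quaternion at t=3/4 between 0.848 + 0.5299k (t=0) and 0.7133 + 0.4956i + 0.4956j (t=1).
0.8139 + 0.3966i + 0.3966j + 0.1519k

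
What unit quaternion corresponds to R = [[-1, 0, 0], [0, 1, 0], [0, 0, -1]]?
j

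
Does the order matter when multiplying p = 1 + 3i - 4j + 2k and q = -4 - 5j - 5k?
Yes: pq = -14 + 18i + 26j - 28k ≠ -14 - 42i - 4j + 2k = qp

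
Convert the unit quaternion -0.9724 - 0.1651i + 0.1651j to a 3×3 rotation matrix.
[[0.9455, -0.0545, -0.3211], [-0.0545, 0.9455, -0.3211], [0.3211, 0.3211, 0.891]]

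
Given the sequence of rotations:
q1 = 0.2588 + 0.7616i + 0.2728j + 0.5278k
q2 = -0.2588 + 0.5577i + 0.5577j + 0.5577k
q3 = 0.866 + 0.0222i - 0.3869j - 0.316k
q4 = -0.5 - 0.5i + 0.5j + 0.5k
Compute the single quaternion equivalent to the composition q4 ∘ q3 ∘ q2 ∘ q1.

q2 · q1 = -0.9382 + 0.0894i + 0.2041j - 0.2649k
q3 · q2 · q1 = -0.8192 + 0.2236i + 0.5174j + 0.1062k
q4 · q3 · q2 · q1 = 0.2096 + 0.0922i - 0.5034j - 0.8332k
0.2096 + 0.0922i - 0.5034j - 0.8332k


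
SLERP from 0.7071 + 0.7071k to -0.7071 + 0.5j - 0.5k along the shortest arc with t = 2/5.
0.7334 - 0.2087j + 0.647k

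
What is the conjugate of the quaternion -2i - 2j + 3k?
2i + 2j - 3k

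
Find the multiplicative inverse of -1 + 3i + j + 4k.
-0.037 - 0.1111i - 0.037j - 0.1481k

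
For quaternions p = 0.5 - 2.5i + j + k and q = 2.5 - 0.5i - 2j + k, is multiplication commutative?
No: pq = 1 - 3.5i + 3.5j + 8.5k ≠ 1 - 9.5i - 0.5j - 2.5k = qp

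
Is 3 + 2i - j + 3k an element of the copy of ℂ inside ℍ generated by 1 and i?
No. The quaternion 3 + 2i - j + 3k has j-coefficient y = -1 and k-coefficient z = 3, not both zero, so it does not lie in the complex subalgebra spanned by 1 and i.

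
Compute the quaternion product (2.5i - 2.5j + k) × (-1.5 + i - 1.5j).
-6.25 - 2.25i + 4.75j - 2.75k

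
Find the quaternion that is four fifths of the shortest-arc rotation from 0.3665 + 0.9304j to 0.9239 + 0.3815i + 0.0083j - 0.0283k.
0.9086 + 0.3363i + 0.2464j - 0.0249k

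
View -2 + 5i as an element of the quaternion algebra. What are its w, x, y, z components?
-2 + 5i + 0j + 0k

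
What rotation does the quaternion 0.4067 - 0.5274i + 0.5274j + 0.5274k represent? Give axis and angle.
axis = (-√3/3, √3/3, √3/3), θ = 132°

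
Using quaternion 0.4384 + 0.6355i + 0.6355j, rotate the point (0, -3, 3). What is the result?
(-0.752, -2.248, -3.518)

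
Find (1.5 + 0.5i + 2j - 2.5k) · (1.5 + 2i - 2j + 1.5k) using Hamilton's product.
9 + 1.75i - 5.75j - 6.5k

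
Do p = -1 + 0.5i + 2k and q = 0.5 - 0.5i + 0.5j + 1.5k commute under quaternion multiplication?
No: pq = -3.25 - 0.25i - 2.25j - 0.25k ≠ -3.25 + 1.75i + 1.25j - 0.75k = qp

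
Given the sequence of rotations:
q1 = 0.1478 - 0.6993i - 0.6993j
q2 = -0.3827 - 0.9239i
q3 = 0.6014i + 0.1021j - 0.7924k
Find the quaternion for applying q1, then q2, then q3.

q2 · q1 = -0.7026 + 0.1311i + 0.2676j + 0.6461k
q3 · q2 · q1 = 0.4058 - 0.1445i - 0.5642j + 0.7043k
0.4058 - 0.1445i - 0.5642j + 0.7043k


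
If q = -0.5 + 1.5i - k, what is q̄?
-0.5 - 1.5i + k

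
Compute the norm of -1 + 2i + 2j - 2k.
√13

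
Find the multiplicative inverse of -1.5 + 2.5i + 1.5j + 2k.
-0.1017 - 0.1695i - 0.1017j - 0.1356k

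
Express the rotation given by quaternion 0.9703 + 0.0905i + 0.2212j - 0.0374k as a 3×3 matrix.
[[0.8993, 0.1126, 0.4225], [-0.0325, 0.9808, -0.1922], [-0.436, 0.1591, 0.8858]]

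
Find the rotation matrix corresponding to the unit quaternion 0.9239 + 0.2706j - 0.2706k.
[[0.7071, 0.5, 0.5], [-0.5, 0.8536, -0.1464], [-0.5, -0.1464, 0.8536]]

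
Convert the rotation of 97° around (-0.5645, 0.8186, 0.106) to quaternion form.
0.6626 - 0.4228i + 0.6131j + 0.0794k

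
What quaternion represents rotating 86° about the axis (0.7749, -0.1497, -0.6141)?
0.7314 + 0.5285i - 0.1021j - 0.4188k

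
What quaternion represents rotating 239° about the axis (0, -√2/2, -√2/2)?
-0.4924 - 0.6154j - 0.6154k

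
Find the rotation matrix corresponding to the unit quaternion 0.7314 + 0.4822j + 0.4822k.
[[0.0699, -0.7054, 0.7054], [0.7054, 0.535, 0.465], [-0.7054, 0.465, 0.535]]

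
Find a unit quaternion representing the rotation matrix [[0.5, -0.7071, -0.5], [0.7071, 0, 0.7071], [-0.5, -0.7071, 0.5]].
0.7071 - 0.5i + 0.5k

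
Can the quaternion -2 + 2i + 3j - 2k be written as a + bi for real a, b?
No. The quaternion -2 + 2i + 3j - 2k has j-coefficient y = 3 and k-coefficient z = -2, not both zero, so it does not lie in the complex subalgebra spanned by 1 and i.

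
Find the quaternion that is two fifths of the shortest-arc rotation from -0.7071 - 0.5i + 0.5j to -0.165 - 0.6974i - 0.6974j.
-0.6365 - 0.7713i - 0.0002j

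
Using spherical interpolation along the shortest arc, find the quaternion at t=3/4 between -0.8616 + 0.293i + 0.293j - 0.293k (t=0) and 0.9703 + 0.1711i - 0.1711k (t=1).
-0.9939 - 0.0538i + 0.08j + 0.0538k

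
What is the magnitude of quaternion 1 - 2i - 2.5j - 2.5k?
4.183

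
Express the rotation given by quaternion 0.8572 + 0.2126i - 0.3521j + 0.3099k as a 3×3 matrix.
[[0.56, -0.681, -0.4719], [0.3816, 0.7175, -0.5827], [0.7354, 0.1462, 0.6617]]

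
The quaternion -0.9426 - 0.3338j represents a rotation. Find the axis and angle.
axis = (0, -1, 0), θ = 321°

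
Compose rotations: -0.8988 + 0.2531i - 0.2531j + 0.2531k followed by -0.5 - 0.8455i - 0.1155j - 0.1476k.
0.6715 + 0.5668i + 0.407j + 0.2493k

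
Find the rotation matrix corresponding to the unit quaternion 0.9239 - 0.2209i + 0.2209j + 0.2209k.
[[0.8048, -0.5058, 0.3106], [0.3106, 0.8048, 0.5058], [-0.5058, -0.3106, 0.8048]]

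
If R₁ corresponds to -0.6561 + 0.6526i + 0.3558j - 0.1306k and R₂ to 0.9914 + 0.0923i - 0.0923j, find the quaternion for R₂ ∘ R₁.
-0.6779 + 0.5985i + 0.4254j - 0.0364k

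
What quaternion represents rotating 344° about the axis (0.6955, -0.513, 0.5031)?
-0.9903 + 0.0968i - 0.0714j + 0.07k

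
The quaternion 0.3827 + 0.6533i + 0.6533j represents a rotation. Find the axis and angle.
axis = (√2/2, √2/2, 0), θ = 3π/4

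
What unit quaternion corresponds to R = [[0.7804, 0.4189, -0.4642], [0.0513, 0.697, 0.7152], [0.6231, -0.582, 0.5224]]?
0.866 - 0.3745i - 0.3139j - 0.1061k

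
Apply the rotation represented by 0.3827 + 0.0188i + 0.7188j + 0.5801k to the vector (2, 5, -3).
(-5.214, 0.115, 3.287)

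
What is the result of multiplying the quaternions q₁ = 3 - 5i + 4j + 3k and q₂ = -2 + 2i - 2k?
10 + 8i - 12j - 20k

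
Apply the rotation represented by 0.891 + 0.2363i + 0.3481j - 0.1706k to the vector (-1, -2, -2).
(-2.716, -0.441, -1.196)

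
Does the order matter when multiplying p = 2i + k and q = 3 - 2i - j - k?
Yes: pq = 5 + 7i + k ≠ 5 + 5i + 5k = qp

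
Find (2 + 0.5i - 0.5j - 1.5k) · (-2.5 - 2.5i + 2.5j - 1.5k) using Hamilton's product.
-4.75 - 1.75i + 10.75j + 0.75k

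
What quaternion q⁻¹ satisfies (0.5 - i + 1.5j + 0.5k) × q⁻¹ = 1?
0.1333 + 0.2667i - 0.4j - 0.1333k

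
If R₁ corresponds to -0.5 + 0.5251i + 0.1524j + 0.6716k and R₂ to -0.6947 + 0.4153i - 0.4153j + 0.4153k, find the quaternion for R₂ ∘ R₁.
-0.0863 - 0.9146i + 0.0409j - 0.3928k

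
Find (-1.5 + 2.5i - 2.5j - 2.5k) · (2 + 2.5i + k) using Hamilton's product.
-6.75 - 1.25i - 13.75j - 0.25k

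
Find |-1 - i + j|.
√3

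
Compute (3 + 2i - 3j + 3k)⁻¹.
0.0968 - 0.0645i + 0.0968j - 0.0968k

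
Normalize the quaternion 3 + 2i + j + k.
0.7746 + 0.5164i + 0.2582j + 0.2582k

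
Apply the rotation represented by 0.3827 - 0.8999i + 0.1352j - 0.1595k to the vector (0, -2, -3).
(-0.929, -0.596, 3.432)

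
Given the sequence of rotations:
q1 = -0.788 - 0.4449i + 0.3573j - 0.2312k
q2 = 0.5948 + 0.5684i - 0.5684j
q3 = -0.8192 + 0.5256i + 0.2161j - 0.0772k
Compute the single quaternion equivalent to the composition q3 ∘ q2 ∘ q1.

q2 · q1 = -0.0127 - 0.5811i + 0.7918j - 0.1873k
q3 · q2 · q1 = 0.1303 + 0.49i - 0.5081j + 0.6962k
0.1303 + 0.49i - 0.5081j + 0.6962k


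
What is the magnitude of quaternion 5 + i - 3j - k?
6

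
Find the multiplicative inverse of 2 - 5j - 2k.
0.0606 + 0.1515j + 0.0606k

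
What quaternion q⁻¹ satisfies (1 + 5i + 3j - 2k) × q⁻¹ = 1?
0.0256 - 0.1282i - 0.0769j + 0.0513k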